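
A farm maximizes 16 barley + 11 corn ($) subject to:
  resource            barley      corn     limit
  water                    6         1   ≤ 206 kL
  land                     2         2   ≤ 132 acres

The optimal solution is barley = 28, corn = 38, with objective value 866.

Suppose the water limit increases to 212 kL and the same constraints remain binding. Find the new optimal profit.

872

Both water and land are binding at x*.
The binding rows give the dual system: 6·y_water + 2·y_land = 16 and 1·y_water + 2·y_land = 11.
Solving: y_water = 1, y_land = 5.
Δz = y_water·Δb = 1 × (6) = 6, so new z* = 866 + 6 = 872.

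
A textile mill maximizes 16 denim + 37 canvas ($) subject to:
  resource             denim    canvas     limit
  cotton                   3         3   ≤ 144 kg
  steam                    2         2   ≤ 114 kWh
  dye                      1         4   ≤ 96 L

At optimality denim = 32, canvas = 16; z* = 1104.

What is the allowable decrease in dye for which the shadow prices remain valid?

48

Binding constraints: cotton, dye. The basis is B = [[3,3],[1,4]] with det 9.
Per unit decrease in dye, x* moves by d = (0.3333, -0.3333).
The basis stays optimal until canvas reaches 0; allowable decrease = 48 L.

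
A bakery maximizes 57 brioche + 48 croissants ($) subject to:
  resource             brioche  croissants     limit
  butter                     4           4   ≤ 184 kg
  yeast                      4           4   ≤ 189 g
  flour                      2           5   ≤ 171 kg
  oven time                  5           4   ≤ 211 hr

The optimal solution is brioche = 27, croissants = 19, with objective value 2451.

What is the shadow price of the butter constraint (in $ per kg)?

Check each constraint at x*: butter 184/184 (tight); yeast 184/189 (slack 5); flour 149/171 (slack 22); oven time 211/211 (tight).
By complementary slackness, y = 0 for the non-binding constraints.
Dual feasibility on the basic columns requires 4·y_butter + 5·y_oven time = 57, 4·y_butter + 4·y_oven time = 48.
Solving: y_butter = 3, y_oven time = 9.
Shadow price of butter = 3.

3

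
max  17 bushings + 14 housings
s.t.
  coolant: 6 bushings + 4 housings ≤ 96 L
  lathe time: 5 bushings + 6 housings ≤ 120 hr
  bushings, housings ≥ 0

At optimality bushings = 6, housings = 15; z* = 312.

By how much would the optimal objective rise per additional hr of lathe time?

1

At the optimum: coolant uses 96 of 96 (binding); lathe time uses 120 of 120 (binding).
Dual feasibility on the basic columns requires 6·y_coolant + 5·y_lathe time = 17, 4·y_coolant + 6·y_lathe time = 14.
This yields shadow prices y_coolant = 2, y_lathe time = 1.
Shadow price of lathe time = 1.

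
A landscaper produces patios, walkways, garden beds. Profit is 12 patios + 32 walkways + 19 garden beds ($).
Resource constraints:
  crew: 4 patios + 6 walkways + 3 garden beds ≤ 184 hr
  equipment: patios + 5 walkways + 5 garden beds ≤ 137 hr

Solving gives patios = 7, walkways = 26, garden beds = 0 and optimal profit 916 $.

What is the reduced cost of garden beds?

-7

At the optimum: crew uses 184 of 184 (binding); equipment uses 137 of 137 (binding).
Dual feasibility on the basic columns requires 4·y_crew + 1·y_equipment = 12, 6·y_crew + 5·y_equipment = 32.
Solving: y_crew = 2, y_equipment = 4.
Reduced cost of garden beds: c₃ − yᵀa₃ = 19 − (2·3 + 4·5) = 19 − 26 = -7.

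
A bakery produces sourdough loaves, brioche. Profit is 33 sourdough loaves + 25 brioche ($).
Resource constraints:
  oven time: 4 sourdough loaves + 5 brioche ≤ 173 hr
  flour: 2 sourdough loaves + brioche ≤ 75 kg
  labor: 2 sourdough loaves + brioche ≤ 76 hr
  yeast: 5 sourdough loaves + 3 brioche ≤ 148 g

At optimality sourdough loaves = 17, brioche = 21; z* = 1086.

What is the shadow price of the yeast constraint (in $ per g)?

5

Binding: oven time and yeast. Non-binding: flour (20 unused), labor (21 unused).
Since flour, labor are not tight, their duals are 0.
From A_Bᵀ y = c: 4·y_oven time + 5·y_yeast = 33; 5·y_oven time + 3·y_yeast = 25.
This yields shadow prices y_oven time = 2, y_yeast = 5.
Shadow price of yeast = 5.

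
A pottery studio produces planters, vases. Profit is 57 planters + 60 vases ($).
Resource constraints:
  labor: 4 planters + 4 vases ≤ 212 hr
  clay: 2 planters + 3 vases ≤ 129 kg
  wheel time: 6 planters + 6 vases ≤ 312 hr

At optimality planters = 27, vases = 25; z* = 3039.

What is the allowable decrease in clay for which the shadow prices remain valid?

Binding constraints: clay, wheel time. The basis is B = [[2,3],[6,6]] with det -6.
Per unit decrease in clay, x* moves by d = (1, -1).
The basis stays optimal until vases reaches 0; allowable decrease = 25 kg.

25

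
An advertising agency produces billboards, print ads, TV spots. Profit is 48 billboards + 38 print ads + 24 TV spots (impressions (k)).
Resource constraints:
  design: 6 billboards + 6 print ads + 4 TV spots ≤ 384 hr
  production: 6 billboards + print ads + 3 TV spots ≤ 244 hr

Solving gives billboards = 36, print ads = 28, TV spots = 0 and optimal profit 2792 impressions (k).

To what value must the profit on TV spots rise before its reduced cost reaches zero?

30

Both design and production are binding at x*.
Dual feasibility on the basic columns requires 6·y_design + 6·y_production = 48, 6·y_design + 1·y_production = 38.
→ y_design = 6 and y_production = 2.
TV spots enters the basis when its profit ≥ yᵀa₃ = 6·4 + 2·3 = 30.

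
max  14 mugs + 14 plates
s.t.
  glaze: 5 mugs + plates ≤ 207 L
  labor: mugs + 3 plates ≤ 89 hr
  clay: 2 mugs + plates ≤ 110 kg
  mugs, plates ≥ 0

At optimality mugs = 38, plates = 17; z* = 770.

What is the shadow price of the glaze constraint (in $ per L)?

Binding: glaze and labor. Non-binding: clay (17 unused).
Since clay is not tight, its dual is 0.
From A_Bᵀ y = c: 5·y_glaze + 1·y_labor = 14; 1·y_glaze + 3·y_labor = 14.
This yields shadow prices y_glaze = 2, y_labor = 4.
Shadow price of glaze = 2.

2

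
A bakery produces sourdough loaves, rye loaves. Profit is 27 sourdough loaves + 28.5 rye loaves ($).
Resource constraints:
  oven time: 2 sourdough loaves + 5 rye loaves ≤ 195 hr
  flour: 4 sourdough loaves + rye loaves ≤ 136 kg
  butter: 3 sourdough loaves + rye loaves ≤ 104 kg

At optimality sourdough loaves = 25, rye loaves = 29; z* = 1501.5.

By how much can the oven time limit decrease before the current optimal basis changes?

Binding constraints: oven time, butter. The basis is B = [[2,5],[3,1]] with det -13.
Per unit decrease in oven time, x* moves by d = (0.0769, -0.2308).
The basis stays optimal until flour becomes binding; allowable decrease = 91 hr.

91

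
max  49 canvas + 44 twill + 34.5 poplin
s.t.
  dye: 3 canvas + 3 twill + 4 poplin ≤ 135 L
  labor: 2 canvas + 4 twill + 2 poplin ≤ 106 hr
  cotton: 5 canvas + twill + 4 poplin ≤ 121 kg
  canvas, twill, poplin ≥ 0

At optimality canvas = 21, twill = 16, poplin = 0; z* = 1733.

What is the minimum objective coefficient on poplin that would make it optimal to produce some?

Binding: labor and cotton. Non-binding: dye (24 unused).
Slack constraints have shadow price 0 (complementary slackness).
The binding rows give the dual system: 2·y_labor + 5·y_cotton = 49 and 4·y_labor + 1·y_cotton = 44.
This yields shadow prices y_labor = 9.5, y_cotton = 6.
poplin enters the basis when its profit ≥ yᵀa₃ = 9.5·2 + 6·4 = 43.

43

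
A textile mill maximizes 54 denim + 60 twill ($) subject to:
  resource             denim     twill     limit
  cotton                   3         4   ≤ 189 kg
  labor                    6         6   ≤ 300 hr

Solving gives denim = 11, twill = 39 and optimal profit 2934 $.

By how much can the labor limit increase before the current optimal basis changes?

78

Binding constraints: cotton, labor. The basis is B = [[3,4],[6,6]] with det -6.
Per unit increase in labor, x* moves by d = (0.6667, -0.5).
The basis stays optimal until twill reaches 0; allowable increase = 78 hr.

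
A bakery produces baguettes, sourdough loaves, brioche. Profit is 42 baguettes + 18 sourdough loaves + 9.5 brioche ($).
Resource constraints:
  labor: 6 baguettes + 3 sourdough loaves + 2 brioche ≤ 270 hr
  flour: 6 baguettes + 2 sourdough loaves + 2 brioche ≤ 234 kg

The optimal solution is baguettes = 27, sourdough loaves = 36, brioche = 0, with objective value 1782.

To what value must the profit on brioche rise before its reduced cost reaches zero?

Both labor and flour are binding at x*.
From A_Bᵀ y = c: 6·y_labor + 6·y_flour = 42; 3·y_labor + 2·y_flour = 18.
→ y_labor = 4 and y_flour = 3.
brioche enters the basis when its profit ≥ yᵀa₃ = 4·2 + 3·2 = 14.

14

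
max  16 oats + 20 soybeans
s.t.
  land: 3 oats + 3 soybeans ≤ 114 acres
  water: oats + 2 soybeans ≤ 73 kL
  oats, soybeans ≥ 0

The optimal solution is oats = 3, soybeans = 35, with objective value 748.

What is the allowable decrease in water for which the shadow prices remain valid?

Binding constraints: land, water. The basis is B = [[3,3],[1,2]] with det 3.
Per unit decrease in water, x* moves by d = (1, -1).
The basis stays optimal until soybeans reaches 0; allowable decrease = 35 kL.

35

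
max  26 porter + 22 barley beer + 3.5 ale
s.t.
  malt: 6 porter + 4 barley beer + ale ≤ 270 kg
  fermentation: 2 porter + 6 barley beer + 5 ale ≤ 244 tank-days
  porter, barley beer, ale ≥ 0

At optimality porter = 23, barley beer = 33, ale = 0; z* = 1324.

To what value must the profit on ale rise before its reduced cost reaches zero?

Check each constraint at x*: malt 270/270 (tight); fermentation 244/244 (tight).
Dual feasibility on the basic columns requires 6·y_malt + 2·y_fermentation = 26, 4·y_malt + 6·y_fermentation = 22.
→ y_malt = 4 and y_fermentation = 1.
ale enters the basis when its profit ≥ yᵀa₃ = 4·1 + 1·5 = 9.

9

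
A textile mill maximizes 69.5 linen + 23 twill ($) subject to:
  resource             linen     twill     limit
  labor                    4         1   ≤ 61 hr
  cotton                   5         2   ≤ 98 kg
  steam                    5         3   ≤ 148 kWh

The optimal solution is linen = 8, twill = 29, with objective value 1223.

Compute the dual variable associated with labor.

Check each constraint at x*: labor 61/61 (tight); cotton 98/98 (tight); steam 127/148 (slack 21).
By complementary slackness, y = 0 for the non-binding constraint.
The binding rows give the dual system: 4·y_labor + 5·y_cotton = 69.5 and 1·y_labor + 2·y_cotton = 23.
This yields shadow prices y_labor = 8, y_cotton = 7.5.
Shadow price of labor = 8.

8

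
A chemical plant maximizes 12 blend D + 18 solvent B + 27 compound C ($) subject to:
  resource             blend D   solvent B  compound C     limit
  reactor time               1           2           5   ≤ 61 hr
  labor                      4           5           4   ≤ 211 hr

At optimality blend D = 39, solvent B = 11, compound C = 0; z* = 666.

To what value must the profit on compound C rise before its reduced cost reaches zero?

Check each constraint at x*: reactor time 61/61 (tight); labor 211/211 (tight).
The binding rows give the dual system: 1·y_reactor time + 4·y_labor = 12 and 2·y_reactor time + 5·y_labor = 18.
→ y_reactor time = 4 and y_labor = 2.
compound C enters the basis when its profit ≥ yᵀa₃ = 4·5 + 2·4 = 28.

28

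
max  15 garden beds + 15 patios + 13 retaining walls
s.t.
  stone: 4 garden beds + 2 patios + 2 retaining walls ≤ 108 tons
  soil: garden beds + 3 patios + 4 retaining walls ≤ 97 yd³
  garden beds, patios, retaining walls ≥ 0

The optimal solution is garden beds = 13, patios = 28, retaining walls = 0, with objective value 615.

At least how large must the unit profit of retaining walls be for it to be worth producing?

Both stone and soil are binding at x*.
The binding rows give the dual system: 4·y_stone + 1·y_soil = 15 and 2·y_stone + 3·y_soil = 15.
→ y_stone = 3 and y_soil = 3.
retaining walls enters the basis when its profit ≥ yᵀa₃ = 3·2 + 3·4 = 18.

18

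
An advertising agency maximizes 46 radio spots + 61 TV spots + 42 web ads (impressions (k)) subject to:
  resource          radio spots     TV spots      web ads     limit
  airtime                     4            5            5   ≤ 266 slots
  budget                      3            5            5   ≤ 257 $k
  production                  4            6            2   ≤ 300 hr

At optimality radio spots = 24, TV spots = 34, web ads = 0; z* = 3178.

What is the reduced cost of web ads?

Binding: airtime and production. Non-binding: budget (15 unused).
Since budget is not tight, its dual is 0.
Dual feasibility on the basic columns requires 4·y_airtime + 4·y_production = 46, 5·y_airtime + 6·y_production = 61.
→ y_airtime = 8 and y_production = 3.5.
Reduced cost of web ads: c₃ − yᵀa₃ = 42 − (8·5 + 3.5·2) = 42 − 47 = -5.

-5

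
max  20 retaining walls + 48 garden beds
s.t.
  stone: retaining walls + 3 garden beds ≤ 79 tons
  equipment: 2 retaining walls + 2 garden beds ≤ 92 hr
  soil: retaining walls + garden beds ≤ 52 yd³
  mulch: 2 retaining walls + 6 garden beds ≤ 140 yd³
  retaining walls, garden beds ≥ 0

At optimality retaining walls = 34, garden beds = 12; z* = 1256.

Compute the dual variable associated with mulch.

7

At the optimum: stone uses 70 of 79 (slack = 9); equipment uses 92 of 92 (binding); soil uses 46 of 52 (slack = 6); mulch uses 140 of 140 (binding).
Since stone, soil are not tight, their duals are 0.
Dual feasibility on the basic columns requires 2·y_equipment + 2·y_mulch = 20, 2·y_equipment + 6·y_mulch = 48.
Solving: y_equipment = 3, y_mulch = 7.
Shadow price of mulch = 7.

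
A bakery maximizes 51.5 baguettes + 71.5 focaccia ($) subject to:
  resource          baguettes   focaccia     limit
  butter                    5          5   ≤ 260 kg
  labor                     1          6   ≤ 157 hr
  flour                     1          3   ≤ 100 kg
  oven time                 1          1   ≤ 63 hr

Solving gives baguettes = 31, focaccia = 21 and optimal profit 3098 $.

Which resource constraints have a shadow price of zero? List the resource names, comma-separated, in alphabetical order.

flour, oven time

butter: 260/260 (binding)
labor: 157/157 (binding)
flour: 94/100 (slack 6)
oven time: 52/63 (slack 11)
By complementary slackness, a constraint with positive slack has shadow price 0 → flour, oven time.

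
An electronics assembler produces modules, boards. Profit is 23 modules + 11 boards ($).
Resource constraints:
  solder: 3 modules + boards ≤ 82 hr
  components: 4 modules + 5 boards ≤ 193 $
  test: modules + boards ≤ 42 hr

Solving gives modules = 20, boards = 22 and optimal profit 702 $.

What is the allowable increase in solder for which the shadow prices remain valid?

44

Binding constraints: solder, test. The basis is B = [[3,1],[1,1]] with det 2.
Per unit increase in solder, x* moves by d = (0.5, -0.5).
The basis stays optimal until boards reaches 0; allowable increase = 44 hr.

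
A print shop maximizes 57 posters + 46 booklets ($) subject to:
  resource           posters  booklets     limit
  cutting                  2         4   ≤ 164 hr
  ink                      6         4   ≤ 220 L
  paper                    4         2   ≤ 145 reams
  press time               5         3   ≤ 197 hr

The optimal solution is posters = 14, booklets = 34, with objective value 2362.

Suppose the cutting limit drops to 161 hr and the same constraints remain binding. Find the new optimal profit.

At the optimum: cutting uses 164 of 164 (binding); ink uses 220 of 220 (binding); paper uses 124 of 145 (slack = 21); press time uses 172 of 197 (slack = 25).
Slack constraints have shadow price 0 (complementary slackness).
From A_Bᵀ y = c: 2·y_cutting + 6·y_ink = 57; 4·y_cutting + 4·y_ink = 46.
Solving: y_cutting = 3, y_ink = 8.5.
Δz = y_cutting·Δb = 3 × (-3) = -9, so new z* = 2362 − 9 = 2353.

2353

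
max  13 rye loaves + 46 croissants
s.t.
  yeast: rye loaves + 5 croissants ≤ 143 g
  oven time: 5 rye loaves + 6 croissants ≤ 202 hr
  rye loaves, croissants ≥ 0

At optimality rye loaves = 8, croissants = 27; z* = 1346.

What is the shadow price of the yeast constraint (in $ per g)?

8

Both yeast and oven time are binding at x*.
Dual feasibility on the basic columns requires 1·y_yeast + 5·y_oven time = 13, 5·y_yeast + 6·y_oven time = 46.
This yields shadow prices y_yeast = 8, y_oven time = 1.
Shadow price of yeast = 8.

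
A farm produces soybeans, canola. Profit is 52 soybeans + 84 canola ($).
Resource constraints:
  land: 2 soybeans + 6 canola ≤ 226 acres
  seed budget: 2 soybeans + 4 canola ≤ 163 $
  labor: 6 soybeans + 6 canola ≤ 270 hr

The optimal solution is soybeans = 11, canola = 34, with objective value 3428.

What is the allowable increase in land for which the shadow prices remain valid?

Binding constraints: land, labor. The basis is B = [[2,6],[6,6]] with det -24.
Per unit increase in land, x* moves by d = (-0.25, 0.25).
The basis stays optimal until seed budget becomes binding; allowable increase = 10 acres.

10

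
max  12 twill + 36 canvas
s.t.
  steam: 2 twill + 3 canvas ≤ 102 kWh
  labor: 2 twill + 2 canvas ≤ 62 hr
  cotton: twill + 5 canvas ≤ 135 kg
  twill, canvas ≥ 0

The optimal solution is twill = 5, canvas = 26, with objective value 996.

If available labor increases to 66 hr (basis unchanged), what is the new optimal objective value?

1008

Binding: labor and cotton. Non-binding: steam (14 unused).
By complementary slackness, y = 0 for the non-binding constraint.
The binding rows give the dual system: 2·y_labor + 1·y_cotton = 12 and 2·y_labor + 5·y_cotton = 36.
This yields shadow prices y_labor = 3, y_cotton = 6.
Δz = y_labor·Δb = 3 × (4) = 12, so new z* = 996 + 12 = 1008.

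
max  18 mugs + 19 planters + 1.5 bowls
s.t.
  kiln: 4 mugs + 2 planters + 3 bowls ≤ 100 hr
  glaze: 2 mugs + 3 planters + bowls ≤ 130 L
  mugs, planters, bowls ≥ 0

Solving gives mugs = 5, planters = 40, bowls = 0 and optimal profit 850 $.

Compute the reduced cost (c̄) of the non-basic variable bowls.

Check each constraint at x*: kiln 100/100 (tight); glaze 130/130 (tight).
Dual feasibility on the basic columns requires 4·y_kiln + 2·y_glaze = 18, 2·y_kiln + 3·y_glaze = 19.
→ y_kiln = 2 and y_glaze = 5.
Reduced cost of bowls: c₃ − yᵀa₃ = 1.5 − (2·3 + 5·1) = 1.5 − 11 = -9.5.

-9.5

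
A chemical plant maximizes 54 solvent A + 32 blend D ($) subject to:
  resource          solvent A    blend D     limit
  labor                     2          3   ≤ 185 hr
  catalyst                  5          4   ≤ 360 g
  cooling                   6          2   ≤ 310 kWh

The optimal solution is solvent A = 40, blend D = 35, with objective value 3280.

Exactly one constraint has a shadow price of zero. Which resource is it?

labor: 185/185 (binding)
catalyst: 340/360 (slack 20)
cooling: 310/310 (binding)
By complementary slackness, a constraint with positive slack has shadow price 0 → catalyst.

catalyst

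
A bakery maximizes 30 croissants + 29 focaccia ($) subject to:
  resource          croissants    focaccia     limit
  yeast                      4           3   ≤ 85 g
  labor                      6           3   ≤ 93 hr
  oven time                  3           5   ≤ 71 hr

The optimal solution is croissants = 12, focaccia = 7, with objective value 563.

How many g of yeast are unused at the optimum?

yeast used = 4·12 + 3·7 = 69; slack = 85 − 69 = 16.

16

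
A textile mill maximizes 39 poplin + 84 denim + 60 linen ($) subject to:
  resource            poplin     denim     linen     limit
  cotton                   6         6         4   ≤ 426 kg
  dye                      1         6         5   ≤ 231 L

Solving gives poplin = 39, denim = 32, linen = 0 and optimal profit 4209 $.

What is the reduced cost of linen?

Both cotton and dye are binding at x*.
From A_Bᵀ y = c: 6·y_cotton + 1·y_dye = 39; 6·y_cotton + 6·y_dye = 84.
Solving: y_cotton = 5, y_dye = 9.
Reduced cost of linen: c₃ − yᵀa₃ = 60 − (5·4 + 9·5) = 60 − 65 = -5.

-5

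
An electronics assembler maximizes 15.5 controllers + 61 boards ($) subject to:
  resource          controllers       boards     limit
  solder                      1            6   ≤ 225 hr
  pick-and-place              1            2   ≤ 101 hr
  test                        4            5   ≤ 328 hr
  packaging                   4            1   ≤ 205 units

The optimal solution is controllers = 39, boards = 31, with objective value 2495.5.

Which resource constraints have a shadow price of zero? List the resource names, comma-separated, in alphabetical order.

packaging, test

solder: 225/225 (binding)
pick-and-place: 101/101 (binding)
test: 311/328 (slack 17)
packaging: 187/205 (slack 18)
By complementary slackness, a constraint with positive slack has shadow price 0 → packaging, test.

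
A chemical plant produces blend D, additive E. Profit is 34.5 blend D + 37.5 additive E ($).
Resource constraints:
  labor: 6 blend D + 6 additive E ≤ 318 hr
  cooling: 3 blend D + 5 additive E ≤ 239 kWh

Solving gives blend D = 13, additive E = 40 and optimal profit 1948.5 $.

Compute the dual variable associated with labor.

5

At the optimum: labor uses 318 of 318 (binding); cooling uses 239 of 239 (binding).
From A_Bᵀ y = c: 6·y_labor + 3·y_cooling = 34.5; 6·y_labor + 5·y_cooling = 37.5.
→ y_labor = 5 and y_cooling = 1.5.
Shadow price of labor = 5.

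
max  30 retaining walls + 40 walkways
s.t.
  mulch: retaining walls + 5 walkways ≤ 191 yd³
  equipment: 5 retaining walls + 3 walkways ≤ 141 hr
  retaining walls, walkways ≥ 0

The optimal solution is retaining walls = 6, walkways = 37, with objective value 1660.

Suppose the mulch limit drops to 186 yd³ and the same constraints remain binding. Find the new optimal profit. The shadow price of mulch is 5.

1635

Δb = -5, so new z* = 1660 + (5)·(-5) = 1660 − 25 = 1635.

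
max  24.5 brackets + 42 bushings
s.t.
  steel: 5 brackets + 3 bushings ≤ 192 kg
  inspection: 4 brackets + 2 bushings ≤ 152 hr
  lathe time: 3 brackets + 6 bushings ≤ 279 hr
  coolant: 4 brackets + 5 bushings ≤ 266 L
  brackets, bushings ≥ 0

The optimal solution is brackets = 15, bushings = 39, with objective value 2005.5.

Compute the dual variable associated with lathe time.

At the optimum: steel uses 192 of 192 (binding); inspection uses 138 of 152 (slack = 14); lathe time uses 279 of 279 (binding); coolant uses 255 of 266 (slack = 11).
Slack constraints have shadow price 0 (complementary slackness).
From A_Bᵀ y = c: 5·y_steel + 3·y_lathe time = 24.5; 3·y_steel + 6·y_lathe time = 42.
This yields shadow prices y_steel = 1, y_lathe time = 6.5.
Shadow price of lathe time = 6.5.

6.5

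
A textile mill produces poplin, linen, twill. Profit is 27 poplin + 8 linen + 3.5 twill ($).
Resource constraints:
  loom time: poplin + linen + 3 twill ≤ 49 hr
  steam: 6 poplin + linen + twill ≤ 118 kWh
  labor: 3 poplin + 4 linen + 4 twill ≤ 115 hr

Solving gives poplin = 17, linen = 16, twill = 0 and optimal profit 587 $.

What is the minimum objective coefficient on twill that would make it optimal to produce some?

8

Binding: steam and labor. Non-binding: loom time (16 unused).
Slack constraints have shadow price 0 (complementary slackness).
From A_Bᵀ y = c: 6·y_steam + 3·y_labor = 27; 1·y_steam + 4·y_labor = 8.
→ y_steam = 4 and y_labor = 1.
twill enters the basis when its profit ≥ yᵀa₃ = 4·1 + 1·4 = 8.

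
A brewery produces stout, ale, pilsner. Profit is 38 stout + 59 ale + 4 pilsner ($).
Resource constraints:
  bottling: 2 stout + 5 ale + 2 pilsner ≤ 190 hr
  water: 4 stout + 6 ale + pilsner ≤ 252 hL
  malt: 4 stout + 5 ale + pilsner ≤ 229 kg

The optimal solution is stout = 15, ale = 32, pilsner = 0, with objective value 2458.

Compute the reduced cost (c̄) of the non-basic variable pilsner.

At the optimum: bottling uses 190 of 190 (binding); water uses 252 of 252 (binding); malt uses 220 of 229 (slack = 9).
Since malt is not tight, its dual is 0.
From A_Bᵀ y = c: 2·y_bottling + 4·y_water = 38; 5·y_bottling + 6·y_water = 59.
Solving: y_bottling = 1, y_water = 9.
Reduced cost of pilsner: c₃ − yᵀa₃ = 4 − (1·2 + 9·1) = 4 − 11 = -7.

-7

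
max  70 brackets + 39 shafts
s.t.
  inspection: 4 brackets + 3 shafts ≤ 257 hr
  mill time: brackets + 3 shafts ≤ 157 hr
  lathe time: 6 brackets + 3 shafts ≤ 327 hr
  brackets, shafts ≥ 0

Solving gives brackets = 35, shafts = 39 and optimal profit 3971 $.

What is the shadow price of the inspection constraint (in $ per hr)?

4

Check each constraint at x*: inspection 257/257 (tight); mill time 152/157 (slack 5); lathe time 327/327 (tight).
Slack constraints have shadow price 0 (complementary slackness).
Dual feasibility on the basic columns requires 4·y_inspection + 6·y_lathe time = 70, 3·y_inspection + 3·y_lathe time = 39.
Solving: y_inspection = 4, y_lathe time = 9.
Shadow price of inspection = 4.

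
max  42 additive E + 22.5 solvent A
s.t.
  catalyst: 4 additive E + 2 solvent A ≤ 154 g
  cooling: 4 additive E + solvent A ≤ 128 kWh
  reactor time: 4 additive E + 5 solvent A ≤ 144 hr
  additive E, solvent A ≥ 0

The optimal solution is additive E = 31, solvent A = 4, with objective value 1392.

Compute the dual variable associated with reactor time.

3

At the optimum: catalyst uses 132 of 154 (slack = 22); cooling uses 128 of 128 (binding); reactor time uses 144 of 144 (binding).
Slack constraints have shadow price 0 (complementary slackness).
The binding rows give the dual system: 4·y_cooling + 4·y_reactor time = 42 and 1·y_cooling + 5·y_reactor time = 22.5.
This yields shadow prices y_cooling = 7.5, y_reactor time = 3.
Shadow price of reactor time = 3.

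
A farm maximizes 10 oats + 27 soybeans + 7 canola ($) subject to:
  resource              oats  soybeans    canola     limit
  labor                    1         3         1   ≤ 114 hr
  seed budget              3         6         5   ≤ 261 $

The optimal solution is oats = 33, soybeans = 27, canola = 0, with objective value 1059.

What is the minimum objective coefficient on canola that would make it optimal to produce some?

12

Check each constraint at x*: labor 114/114 (tight); seed budget 261/261 (tight).
Dual feasibility on the basic columns requires 1·y_labor + 3·y_seed budget = 10, 3·y_labor + 6·y_seed budget = 27.
Solving: y_labor = 7, y_seed budget = 1.
canola enters the basis when its profit ≥ yᵀa₃ = 7·1 + 1·5 = 12.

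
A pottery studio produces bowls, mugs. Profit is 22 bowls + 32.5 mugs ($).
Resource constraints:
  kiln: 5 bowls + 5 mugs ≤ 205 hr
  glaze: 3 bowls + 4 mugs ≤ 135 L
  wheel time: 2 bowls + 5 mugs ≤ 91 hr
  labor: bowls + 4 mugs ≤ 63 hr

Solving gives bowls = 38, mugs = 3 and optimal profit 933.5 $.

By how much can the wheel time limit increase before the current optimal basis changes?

13

Binding constraints: kiln, wheel time. The basis is B = [[5,5],[2,5]] with det 15.
Per unit increase in wheel time, x* moves by d = (-0.3333, 0.3333).
The basis stays optimal until labor becomes binding; allowable increase = 13 hr.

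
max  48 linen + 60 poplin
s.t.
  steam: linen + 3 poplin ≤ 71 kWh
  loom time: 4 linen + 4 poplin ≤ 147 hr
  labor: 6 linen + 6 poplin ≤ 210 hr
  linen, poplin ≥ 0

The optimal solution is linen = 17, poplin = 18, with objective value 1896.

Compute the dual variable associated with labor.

Binding: steam and labor. Non-binding: loom time (7 unused).
By complementary slackness, y = 0 for the non-binding constraint.
Dual feasibility on the basic columns requires 1·y_steam + 6·y_labor = 48, 3·y_steam + 6·y_labor = 60.
→ y_steam = 6 and y_labor = 7.
Shadow price of labor = 7.

7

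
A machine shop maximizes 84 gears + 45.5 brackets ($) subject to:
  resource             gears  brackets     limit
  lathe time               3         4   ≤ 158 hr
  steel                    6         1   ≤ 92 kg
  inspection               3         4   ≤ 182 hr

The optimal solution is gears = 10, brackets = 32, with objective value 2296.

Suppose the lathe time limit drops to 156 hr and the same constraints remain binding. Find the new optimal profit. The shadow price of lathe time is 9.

2278

Δb = -2, so new z* = 2296 + (9)·(-2) = 2296 − 18 = 2278.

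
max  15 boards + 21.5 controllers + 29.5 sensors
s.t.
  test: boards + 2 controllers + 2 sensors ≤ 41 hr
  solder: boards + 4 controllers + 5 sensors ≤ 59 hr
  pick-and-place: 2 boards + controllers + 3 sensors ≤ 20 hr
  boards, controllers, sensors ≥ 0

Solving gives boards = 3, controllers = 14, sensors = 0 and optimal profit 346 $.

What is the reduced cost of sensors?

-7

Check each constraint at x*: test 31/41 (slack 10); solder 59/59 (tight); pick-and-place 20/20 (tight).
Since test is not tight, its dual is 0.
From A_Bᵀ y = c: 1·y_solder + 2·y_pick-and-place = 15; 4·y_solder + 1·y_pick-and-place = 21.5.
→ y_solder = 4 and y_pick-and-place = 5.5.
Reduced cost of sensors: c₃ − yᵀa₃ = 29.5 − (4·5 + 5.5·3) = 29.5 − 36.5 = -7.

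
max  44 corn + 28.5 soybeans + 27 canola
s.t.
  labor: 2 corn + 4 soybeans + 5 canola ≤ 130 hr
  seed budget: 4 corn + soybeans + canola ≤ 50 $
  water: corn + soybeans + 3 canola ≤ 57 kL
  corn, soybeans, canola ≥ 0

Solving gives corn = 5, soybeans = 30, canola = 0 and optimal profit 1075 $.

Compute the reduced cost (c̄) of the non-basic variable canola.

-6.5

At the optimum: labor uses 130 of 130 (binding); seed budget uses 50 of 50 (binding); water uses 35 of 57 (slack = 22).
Slack constraints have shadow price 0 (complementary slackness).
The binding rows give the dual system: 2·y_labor + 4·y_seed budget = 44 and 4·y_labor + 1·y_seed budget = 28.5.
Solving: y_labor = 5, y_seed budget = 8.5.
Reduced cost of canola: c₃ − yᵀa₃ = 27 − (5·5 + 8.5·1) = 27 − 33.5 = -6.5.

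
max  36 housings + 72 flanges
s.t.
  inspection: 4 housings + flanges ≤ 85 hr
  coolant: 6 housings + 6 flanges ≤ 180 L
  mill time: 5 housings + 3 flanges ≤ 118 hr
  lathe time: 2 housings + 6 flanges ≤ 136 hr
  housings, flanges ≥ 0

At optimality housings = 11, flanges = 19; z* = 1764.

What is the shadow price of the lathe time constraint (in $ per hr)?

9

At the optimum: inspection uses 63 of 85 (slack = 22); coolant uses 180 of 180 (binding); mill time uses 112 of 118 (slack = 6); lathe time uses 136 of 136 (binding).
Since inspection, mill time are not tight, their duals are 0.
From A_Bᵀ y = c: 6·y_coolant + 2·y_lathe time = 36; 6·y_coolant + 6·y_lathe time = 72.
Solving: y_coolant = 3, y_lathe time = 9.
Shadow price of lathe time = 9.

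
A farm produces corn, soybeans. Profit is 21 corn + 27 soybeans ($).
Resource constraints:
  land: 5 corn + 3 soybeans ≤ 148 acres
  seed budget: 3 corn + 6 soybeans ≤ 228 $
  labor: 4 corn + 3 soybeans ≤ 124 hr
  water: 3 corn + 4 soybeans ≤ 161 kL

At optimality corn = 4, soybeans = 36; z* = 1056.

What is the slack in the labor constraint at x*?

0

labor used = 4·4 + 3·36 = 124; slack = 124 − 124 = 0.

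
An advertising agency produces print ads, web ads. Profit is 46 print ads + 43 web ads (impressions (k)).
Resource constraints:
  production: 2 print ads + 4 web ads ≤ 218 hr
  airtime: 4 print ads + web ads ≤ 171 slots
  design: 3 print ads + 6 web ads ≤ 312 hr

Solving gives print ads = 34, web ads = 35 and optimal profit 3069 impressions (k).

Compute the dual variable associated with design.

6

Check each constraint at x*: production 208/218 (slack 10); airtime 171/171 (tight); design 312/312 (tight).
Since production is not tight, its dual is 0.
From A_Bᵀ y = c: 4·y_airtime + 3·y_design = 46; 1·y_airtime + 6·y_design = 43.
→ y_airtime = 7 and y_design = 6.
Shadow price of design = 6.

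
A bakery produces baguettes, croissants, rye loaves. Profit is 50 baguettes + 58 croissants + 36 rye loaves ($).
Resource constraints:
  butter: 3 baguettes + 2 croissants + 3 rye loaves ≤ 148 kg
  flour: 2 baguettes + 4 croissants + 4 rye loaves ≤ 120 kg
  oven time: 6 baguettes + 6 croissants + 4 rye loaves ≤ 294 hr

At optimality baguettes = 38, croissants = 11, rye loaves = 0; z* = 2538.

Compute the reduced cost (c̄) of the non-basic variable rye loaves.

At the optimum: butter uses 136 of 148 (slack = 12); flour uses 120 of 120 (binding); oven time uses 294 of 294 (binding).
Since butter is not tight, its dual is 0.
Dual feasibility on the basic columns requires 2·y_flour + 6·y_oven time = 50, 4·y_flour + 6·y_oven time = 58.
This yields shadow prices y_flour = 4, y_oven time = 7.
Reduced cost of rye loaves: c₃ − yᵀa₃ = 36 − (4·4 + 7·4) = 36 − 44 = -8.

-8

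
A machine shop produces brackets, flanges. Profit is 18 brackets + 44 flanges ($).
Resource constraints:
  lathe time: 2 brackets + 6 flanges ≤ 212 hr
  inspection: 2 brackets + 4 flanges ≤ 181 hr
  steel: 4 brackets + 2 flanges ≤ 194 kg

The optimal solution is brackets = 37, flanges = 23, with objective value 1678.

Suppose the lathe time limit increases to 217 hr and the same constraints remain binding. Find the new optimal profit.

Check each constraint at x*: lathe time 212/212 (tight); inspection 166/181 (slack 15); steel 194/194 (tight).
By complementary slackness, y = 0 for the non-binding constraint.
Dual feasibility on the basic columns requires 2·y_lathe time + 4·y_steel = 18, 6·y_lathe time + 2·y_steel = 44.
Solving: y_lathe time = 7, y_steel = 1.
Δz = y_lathe time·Δb = 7 × (5) = 35, so new z* = 1678 + 35 = 1713.

1713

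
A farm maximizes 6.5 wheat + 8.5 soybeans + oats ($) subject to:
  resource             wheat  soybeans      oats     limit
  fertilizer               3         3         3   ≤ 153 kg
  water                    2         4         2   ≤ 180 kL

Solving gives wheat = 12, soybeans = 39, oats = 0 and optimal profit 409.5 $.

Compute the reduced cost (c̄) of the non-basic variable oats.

At the optimum: fertilizer uses 153 of 153 (binding); water uses 180 of 180 (binding).
Dual feasibility on the basic columns requires 3·y_fertilizer + 2·y_water = 6.5, 3·y_fertilizer + 4·y_water = 8.5.
Solving: y_fertilizer = 1.5, y_water = 1.
Reduced cost of oats: c₃ − yᵀa₃ = 1 − (1.5·3 + 1·2) = 1 − 6.5 = -5.5.

-5.5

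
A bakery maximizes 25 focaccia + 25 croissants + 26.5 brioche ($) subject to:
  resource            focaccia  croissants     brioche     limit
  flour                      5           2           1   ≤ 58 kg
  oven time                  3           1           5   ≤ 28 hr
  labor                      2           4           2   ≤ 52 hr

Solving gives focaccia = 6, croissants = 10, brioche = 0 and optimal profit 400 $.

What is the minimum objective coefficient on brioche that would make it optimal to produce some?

35

At the optimum: flour uses 50 of 58 (slack = 8); oven time uses 28 of 28 (binding); labor uses 52 of 52 (binding).
By complementary slackness, y = 0 for the non-binding constraint.
Dual feasibility on the basic columns requires 3·y_oven time + 2·y_labor = 25, 1·y_oven time + 4·y_labor = 25.
This yields shadow prices y_oven time = 5, y_labor = 5.
brioche enters the basis when its profit ≥ yᵀa₃ = 5·5 + 5·2 = 35.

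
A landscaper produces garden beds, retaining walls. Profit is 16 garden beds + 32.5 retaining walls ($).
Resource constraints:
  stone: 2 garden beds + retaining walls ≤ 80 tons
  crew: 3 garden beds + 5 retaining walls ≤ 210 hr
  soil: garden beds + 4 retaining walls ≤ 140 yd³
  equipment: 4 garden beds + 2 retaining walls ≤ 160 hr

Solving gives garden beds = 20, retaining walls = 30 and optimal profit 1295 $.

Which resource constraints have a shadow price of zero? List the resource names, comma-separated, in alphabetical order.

stone: 70/80 (slack 10)
crew: 210/210 (binding)
soil: 140/140 (binding)
equipment: 140/160 (slack 20)
By complementary slackness, a constraint with positive slack has shadow price 0 → equipment, stone.

equipment, stone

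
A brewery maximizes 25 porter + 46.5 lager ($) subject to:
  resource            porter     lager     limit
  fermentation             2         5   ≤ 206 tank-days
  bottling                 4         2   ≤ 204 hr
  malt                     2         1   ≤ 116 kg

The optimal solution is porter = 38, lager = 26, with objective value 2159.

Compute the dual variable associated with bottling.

Binding: fermentation and bottling. Non-binding: malt (14 unused).
Since malt is not tight, its dual is 0.
Dual feasibility on the basic columns requires 2·y_fermentation + 4·y_bottling = 25, 5·y_fermentation + 2·y_bottling = 46.5.
This yields shadow prices y_fermentation = 8.5, y_bottling = 2.
Shadow price of bottling = 2.

2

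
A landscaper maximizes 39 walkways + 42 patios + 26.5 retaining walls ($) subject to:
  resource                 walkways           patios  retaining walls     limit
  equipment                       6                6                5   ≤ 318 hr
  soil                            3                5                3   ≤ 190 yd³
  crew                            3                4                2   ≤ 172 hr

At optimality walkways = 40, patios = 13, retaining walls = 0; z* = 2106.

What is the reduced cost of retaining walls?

Binding: equipment and crew. Non-binding: soil (5 unused).
Slack constraints have shadow price 0 (complementary slackness).
The binding rows give the dual system: 6·y_equipment + 3·y_crew = 39 and 6·y_equipment + 4·y_crew = 42.
Solving: y_equipment = 5, y_crew = 3.
Reduced cost of retaining walls: c₃ − yᵀa₃ = 26.5 − (5·5 + 3·2) = 26.5 − 31 = -4.5.

-4.5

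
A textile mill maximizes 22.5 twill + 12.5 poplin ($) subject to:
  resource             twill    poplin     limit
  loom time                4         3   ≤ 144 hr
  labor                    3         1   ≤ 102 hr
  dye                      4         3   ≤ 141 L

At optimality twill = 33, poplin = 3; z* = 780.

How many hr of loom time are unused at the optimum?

3

loom time used = 4·33 + 3·3 = 141; slack = 144 − 141 = 3.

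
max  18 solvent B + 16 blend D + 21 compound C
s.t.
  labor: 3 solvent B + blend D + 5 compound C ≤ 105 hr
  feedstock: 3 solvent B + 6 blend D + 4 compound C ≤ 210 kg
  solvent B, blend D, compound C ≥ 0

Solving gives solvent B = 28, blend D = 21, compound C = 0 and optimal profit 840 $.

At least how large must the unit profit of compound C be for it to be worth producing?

28

At the optimum: labor uses 105 of 105 (binding); feedstock uses 210 of 210 (binding).
From A_Bᵀ y = c: 3·y_labor + 3·y_feedstock = 18; 1·y_labor + 6·y_feedstock = 16.
Solving: y_labor = 4, y_feedstock = 2.
compound C enters the basis when its profit ≥ yᵀa₃ = 4·5 + 2·4 = 28.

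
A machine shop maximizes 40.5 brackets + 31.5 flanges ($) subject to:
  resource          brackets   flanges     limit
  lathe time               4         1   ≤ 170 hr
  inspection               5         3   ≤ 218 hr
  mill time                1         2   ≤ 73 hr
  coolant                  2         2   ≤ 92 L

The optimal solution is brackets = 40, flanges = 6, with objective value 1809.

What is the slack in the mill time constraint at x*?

21

mill time used = 1·40 + 2·6 = 52; slack = 73 − 52 = 21.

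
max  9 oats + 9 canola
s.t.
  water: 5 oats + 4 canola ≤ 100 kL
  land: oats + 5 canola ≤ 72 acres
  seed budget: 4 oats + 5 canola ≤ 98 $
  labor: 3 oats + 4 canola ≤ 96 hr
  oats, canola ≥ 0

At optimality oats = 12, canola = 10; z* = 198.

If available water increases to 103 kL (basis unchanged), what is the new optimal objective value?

201

At the optimum: water uses 100 of 100 (binding); land uses 62 of 72 (slack = 10); seed budget uses 98 of 98 (binding); labor uses 76 of 96 (slack = 20).
Slack constraints have shadow price 0 (complementary slackness).
The binding rows give the dual system: 5·y_water + 4·y_seed budget = 9 and 4·y_water + 5·y_seed budget = 9.
Solving: y_water = 1, y_seed budget = 1.
Δz = y_water·Δb = 1 × (3) = 3, so new z* = 198 + 3 = 201.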